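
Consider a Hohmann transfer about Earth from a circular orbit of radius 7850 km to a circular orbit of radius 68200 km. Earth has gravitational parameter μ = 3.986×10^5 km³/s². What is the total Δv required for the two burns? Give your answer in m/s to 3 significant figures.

Semi-major axis of the transfer orbit: a_t = (7850 + 68200)/2 = 38025 km.
Circular speed at r₁: v₁ = √(μ/r₁) = √(3.986×10^5/7850) = 7.126 km/s.
Transfer-orbit speed at r₁ (v² = μ(2/r − 1/a)): v_p = √[μ(2/r₁ − 1/a_t)] = 9.543 km/s.
First burn Δv₁ = |v_p − v₁| = 2.417 km/s.
Circular speed at r₂: v₂ = √(μ/r₂) = 2.4176 km/s.
Transfer-orbit speed at r₂: v_a = √[μ(2/r₂ − 1/a_t)] = 1.0984 km/s.
Second burn Δv₂ = |v₂ − v_a| = 1.319 km/s.
Δv = Δv₁ + Δv₂ = 2.417 + 1.319 = 3.736 km/s.

Δv = 3740 m/s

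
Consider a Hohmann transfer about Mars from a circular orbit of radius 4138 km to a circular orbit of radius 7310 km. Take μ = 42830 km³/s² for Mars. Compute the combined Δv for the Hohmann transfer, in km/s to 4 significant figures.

Δv = 0.7810 km/s

The Hohmann ellipse has a_t = (r₁ + r₂)/2 = 5724 km.
Circular speed at r₁: v₁ = √(μ/r₁) = √(42830/4138) = 3.2172 km/s.
Transfer-orbit speed at r₁ (vis-viva equation): v_p = √[μ(2/r₁ − 1/a_t)] = 3.6357 km/s.
First burn Δv₁ = |v_p − v₁| = 0.4185 km/s.
At r₂, v₂ = √(μ/r₂) = 2.4206 km/s.
Transfer-orbit speed at r₂: v_a = √[μ(2/r₂ − 1/a_t)] = 2.0581 km/s.
Second burn Δv₂ = |v₂ − v_a| = 0.3625 km/s.
Total Δv = Δv₁ + Δv₂ = 0.7810 km/s.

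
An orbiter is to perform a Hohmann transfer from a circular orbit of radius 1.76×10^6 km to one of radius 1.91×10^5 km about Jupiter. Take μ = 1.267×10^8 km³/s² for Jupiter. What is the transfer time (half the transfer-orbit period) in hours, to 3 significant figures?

t = 74.7 hours

Semi-major axis of the transfer orbit: a_t = (1.760×10^6 + 1.910×10^5)/2 = 9.755×10^5 km.
Transfer time t = π√(a_t³/μ) = π√((9.755×10^5)³ / 1.267×10^8) = 2.689×10^5 s.
Converting: 2.689×10^5 s ÷ 3600 s/hour = 74.7 hours.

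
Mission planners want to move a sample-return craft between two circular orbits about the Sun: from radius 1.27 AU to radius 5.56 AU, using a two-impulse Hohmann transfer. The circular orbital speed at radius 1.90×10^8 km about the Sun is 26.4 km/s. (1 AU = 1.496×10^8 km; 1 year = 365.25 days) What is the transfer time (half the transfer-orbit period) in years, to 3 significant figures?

t = 3.16 years

From the circular-orbit relation v² = μ/r at r = 1.90×10^8 km: μ = v²r = (26.4)² × 1.90×10^8 = 1.32422×10^11 km³/s².
In km: r₁ = 1.27 × 1.496×10^8 = 1.89992×10^8 km; r₂ = 5.56 × 1.496×10^8 = 8.31776×10^8 km.
The Hohmann ellipse has a_t = (r₁ + r₂)/2 = 5.10884×10^8 km.
By Kepler's third law the transfer-orbit period is T = 2π√(a_t³/μ), so t = T/2 = 9.969×10^7 s.
Converting: 9.969×10^7 s ÷ 3.15576×10^7 s/year (365.25 × 86400) = 3.16 years.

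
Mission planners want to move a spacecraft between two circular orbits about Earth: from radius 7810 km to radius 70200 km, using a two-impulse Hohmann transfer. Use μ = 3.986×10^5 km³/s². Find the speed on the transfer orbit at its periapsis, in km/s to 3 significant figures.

Transfer-ellipse semi-major axis a_t = (r₁ + r₂)/2 = (7810 + 70200)/2 = 39005 km.
At periapsis, r = 7810 km.
Applying v² = μ(2/r − 1/a_t): v = 9.584 km/s.

v = 9.58 km/s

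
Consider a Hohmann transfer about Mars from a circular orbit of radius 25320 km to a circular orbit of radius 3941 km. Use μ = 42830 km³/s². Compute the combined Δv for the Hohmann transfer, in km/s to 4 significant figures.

Δv = 1.666 km/s

The Hohmann ellipse has a_t = (r₁ + r₂)/2 = 14630.5 km.
Circular speed at r₁: v₁ = √(μ/r₁) = √(42830/25320) = 1.3006 km/s.
Transfer-orbit speed at r₁ (v² = μ(2/r − 1/a)): v_a = √[μ(2/r₁ − 1/a_t)] = 0.67502 km/s.
First burn Δv₁ = |v_a − v₁| = 0.6256 km/s.
Circular speed at r₂: v₂ = √(μ/r₂) = 3.297 km/s.
Transfer-orbit speed at r₂: v_p = √[μ(2/r₂ − 1/a_t)] = 4.337 km/s.
Second burn Δv₂ = |v₂ − v_p| = 1.040 km/s.
Total Δv = Δv₁ + Δv₂ = 1.666 km/s.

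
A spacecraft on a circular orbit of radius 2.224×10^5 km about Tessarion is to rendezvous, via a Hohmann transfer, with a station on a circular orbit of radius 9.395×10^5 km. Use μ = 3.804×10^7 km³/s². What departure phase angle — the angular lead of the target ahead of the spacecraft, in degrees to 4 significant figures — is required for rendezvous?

φ = 92.47°

The Hohmann ellipse has a_t = (r₁ + r₂)/2 = 5.8095×10^5 km.
Transfer time t = π√(a_t³/μ) = 2.2555×10^5 s.
Target angular speed ω₂ = √(μ/r₂³) = 6.7729×10^-6 rad/s.
Angle swept by the target during transfer: ω₂·t = 1.5276 rad = 87.53°.
Arrival is 180° from departure on the ellipse, so φ = 180° − 87.53° = 92.47°.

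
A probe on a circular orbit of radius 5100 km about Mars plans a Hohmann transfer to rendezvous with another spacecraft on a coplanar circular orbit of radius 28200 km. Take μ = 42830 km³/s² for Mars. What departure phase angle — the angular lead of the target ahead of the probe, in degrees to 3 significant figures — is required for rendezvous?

φ = 98.3°

Transfer-ellipse semi-major axis a_t = (r₁ + r₂)/2 = (5100 + 28200)/2 = 16650 km.
Transfer time t = π√(a_t³/μ) = 32613 s.
Target angular speed ω₂ = √(μ/r₂³) = 4.3702×10^-5 rad/s.
Angle swept by the target during transfer: ω₂·t = 1.4253 rad = 81.66°.
Arrival is 180° from departure on the ellipse, so φ = 180° − 81.66° = 98.3°.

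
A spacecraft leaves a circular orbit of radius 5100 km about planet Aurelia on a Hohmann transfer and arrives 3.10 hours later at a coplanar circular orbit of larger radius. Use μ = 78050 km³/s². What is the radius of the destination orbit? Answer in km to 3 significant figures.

r₂ = 14800 km

Transfer time t = 3.10 hours = 11160 s, and t = π√(a_t³/μ).
So a_t = (μ t²/π²)^(1/3) = (78050 × (11160)² / π²)^(1/3) = 9949.5 km.
Since a_t = (r₁ + r₂)/2, r₂ = 2a_t − r₁ = 2×9949.5 − 5100 = 14799 km.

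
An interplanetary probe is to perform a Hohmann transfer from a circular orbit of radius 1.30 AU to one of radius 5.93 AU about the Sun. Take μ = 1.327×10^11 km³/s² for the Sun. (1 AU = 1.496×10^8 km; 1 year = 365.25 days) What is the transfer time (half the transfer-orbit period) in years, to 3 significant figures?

In km: r₁ = 1.30 × 1.496×10^8 = 1.9448×10^8 km; r₂ = 5.93 × 1.496×10^8 = 8.87128×10^8 km.
The Hohmann ellipse has a_t = (r₁ + r₂)/2 = 5.40804×10^8 km.
Transfer time t = π√(a_t³/μ) = π√((5.40804×10^8)³ / 1.327×10^11) = 1.085×10^8 s.
Converting: 1.085×10^8 s ÷ 3.15576×10^7 s/year (365.25 × 86400) = 3.44 years.

t = 3.44 years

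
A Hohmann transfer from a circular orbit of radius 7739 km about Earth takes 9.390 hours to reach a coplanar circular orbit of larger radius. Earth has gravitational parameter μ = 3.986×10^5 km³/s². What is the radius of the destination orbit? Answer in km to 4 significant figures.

Transfer time t = 9.390 hours = 33804 s, and t = π√(a_t³/μ).
So a_t = (μ t²/π²)^(1/3) = (3.986×10^5 × (33804)² / π²)^(1/3) = 35869 km.
Since a_t = (r₁ + r₂)/2, r₂ = 2a_t − r₁ = 2×35869 − 7739 = 63999 km.

r₂ = 64000 km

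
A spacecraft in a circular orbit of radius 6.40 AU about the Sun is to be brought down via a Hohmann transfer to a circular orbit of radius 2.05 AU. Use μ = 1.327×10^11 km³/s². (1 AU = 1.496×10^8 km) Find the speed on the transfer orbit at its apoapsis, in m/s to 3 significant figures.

In km: r₁ = 6.40 × 1.496×10^8 = 9.5744×10^8 km; r₂ = 2.05 × 1.496×10^8 = 3.0668×10^8 km.
Semi-major axis of the transfer orbit: a_t = (9.5744×10^8 + 3.0668×10^8)/2 = 6.3206×10^8 km.
The apoapsis of the transfer ellipse is at r = 9.5744×10^8 km.
From the vis-viva equation, v = √[μ(2/r − 1/a_t)] = 8.201 km/s.

v = 8200 m/s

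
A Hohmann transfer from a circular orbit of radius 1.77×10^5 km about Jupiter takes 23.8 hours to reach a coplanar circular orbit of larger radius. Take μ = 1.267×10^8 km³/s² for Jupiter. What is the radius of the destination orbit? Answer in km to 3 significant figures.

Transfer time t = 23.8 hours = 85680 s, and t = π√(a_t³/μ).
So a_t = (μ t²/π²)^(1/3) = (1.267×10^8 × (85680)² / π²)^(1/3) = 4.5507×10^5 km.
Since a_t = (r₁ + r₂)/2, r₂ = 2a_t − r₁ = 2×4.5507×10^5 − 1.770×10^5 = 7.3314×10^5 km.

r₂ = 7.33×10^5 km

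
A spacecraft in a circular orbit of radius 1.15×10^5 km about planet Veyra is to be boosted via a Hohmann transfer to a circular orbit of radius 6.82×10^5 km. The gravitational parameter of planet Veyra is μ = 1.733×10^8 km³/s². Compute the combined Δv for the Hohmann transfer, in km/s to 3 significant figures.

Δv = 19.3 km/s

Semi-major axis of the transfer orbit: a_t = (1.150×10^5 + 6.820×10^5)/2 = 3.985×10^5 km.
At r₁ the circular-orbit speed is v₁ = √(μ/r₁) = 38.82 km/s.
Transfer-orbit speed at r₁ (vis-viva equation): v_p = √[μ(2/r₁ − 1/a_t)] = 50.78 km/s.
First burn Δv₁ = |v_p − v₁| = 11.96 km/s.
At r₂, v₂ = √(μ/r₂) = 15.94 km/s.
Transfer-orbit speed at r₂: v_a = √[μ(2/r₂ − 1/a_t)] = 8.563 km/s.
Second burn Δv₂ = |v₂ − v_a| = 7.377 km/s.
Δv = Δv₁ + Δv₂ = 11.96 + 7.377 = 19.34 km/s.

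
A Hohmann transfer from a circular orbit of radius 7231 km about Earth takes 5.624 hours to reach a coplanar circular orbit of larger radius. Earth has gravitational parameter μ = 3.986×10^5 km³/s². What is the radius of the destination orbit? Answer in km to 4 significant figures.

Transfer time t = 5.624 hours = 20246.4 s, and t = π√(a_t³/μ).
So a_t = (μ t²/π²)^(1/3) = (3.986×10^5 × (20246.4)² / π²)^(1/3) = 25487 km.
Since a_t = (r₁ + r₂)/2, r₂ = 2a_t − r₁ = 2×25487 − 7231 = 43743 km.

r₂ = 43740 km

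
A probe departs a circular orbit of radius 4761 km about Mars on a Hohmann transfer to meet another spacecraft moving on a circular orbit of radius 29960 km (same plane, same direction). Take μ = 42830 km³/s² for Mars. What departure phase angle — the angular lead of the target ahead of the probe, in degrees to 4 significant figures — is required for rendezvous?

Transfer-ellipse semi-major axis a_t = (r₁ + r₂)/2 = (4761 + 29960)/2 = 17360.5 km.
Transfer time t = π√(a_t³/μ) = 34723.2 s.
The target's mean motion on its circular orbit is ω₂ = √(μ/r₂³) = 3.99081×10^-5 rad/s.
Angle swept by the target during transfer: ω₂·t = 1.38574 rad = 79.40°.
Arrival is 180° from departure on the ellipse, so φ = 180° − 79.40° = 100.6°.

φ = 100.6°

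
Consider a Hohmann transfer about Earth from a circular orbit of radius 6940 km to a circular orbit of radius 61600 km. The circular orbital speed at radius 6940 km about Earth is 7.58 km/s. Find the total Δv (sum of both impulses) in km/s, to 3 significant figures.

Δv = 3.98 km/s

From the circular-orbit relation v² = μ/r at r = 6940 km: μ = v²r = (7.58)² × 6940 = 3.98747×10^5 km³/s².
Semi-major axis of the transfer orbit: a_t = (6940 + 61600)/2 = 34270 km.
At r₁ the circular-orbit speed is v₁ = √(μ/r₁) = 7.5800 km/s.
Transfer-orbit speed at r₁ (vis-viva): v_p = √[μ(2/r₁ − 1/a_t)] = 10.163 km/s.
First burn Δv₁ = |v_p − v₁| = 2.583 km/s.
At r₂, v₂ = √(μ/r₂) = 2.544 km/s.
Transfer-orbit speed at r₂: v_a = √[μ(2/r₂ − 1/a_t)] = 1.145 km/s.
Second burn Δv₂ = |v₂ − v_a| = 1.399 km/s.
Δv = Δv₁ + Δv₂ = 2.583 + 1.399 = 3.982 km/s.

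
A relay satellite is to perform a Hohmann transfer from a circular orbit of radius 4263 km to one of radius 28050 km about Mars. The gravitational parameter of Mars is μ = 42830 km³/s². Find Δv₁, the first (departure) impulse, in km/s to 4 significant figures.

Semi-major axis of the transfer orbit: a_t = (4263 + 28050)/2 = 16156.5 km.
On the circular orbit at r = 4263 km, v_c = √(μ/r) = 3.1697 km/s.
Vis-viva on the transfer ellipse at r = 4263 km gives v_t = √[μ(2/r − 1/a_t)] = 4.1765 km/s.
Δv₁ = |v_t − v_c| = |4.1765 − 3.1697| = 1.007 km/s.

Δv₁ = 1.007 km/s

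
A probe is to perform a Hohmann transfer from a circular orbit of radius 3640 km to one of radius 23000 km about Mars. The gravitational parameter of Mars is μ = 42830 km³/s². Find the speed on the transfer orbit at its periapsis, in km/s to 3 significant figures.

v = 4.51 km/s

Transfer-ellipse semi-major axis a_t = (r₁ + r₂)/2 = (3640 + 23000)/2 = 13320 km.
At periapsis, r = 3640 km.
From the vis-viva equation, v = √[μ(2/r − 1/a_t)] = 4.507 km/s.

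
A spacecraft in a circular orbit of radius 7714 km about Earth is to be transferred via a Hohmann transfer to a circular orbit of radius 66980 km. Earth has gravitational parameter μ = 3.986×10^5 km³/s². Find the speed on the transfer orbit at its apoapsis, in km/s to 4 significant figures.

v = 1.109 km/s

The Hohmann ellipse has a_t = (r₁ + r₂)/2 = 37347 km.
The apoapsis of the transfer ellipse is at r = 66980 km.
From the vis-viva equation, v = √[μ(2/r − 1/a_t)] = 1.109 km/s.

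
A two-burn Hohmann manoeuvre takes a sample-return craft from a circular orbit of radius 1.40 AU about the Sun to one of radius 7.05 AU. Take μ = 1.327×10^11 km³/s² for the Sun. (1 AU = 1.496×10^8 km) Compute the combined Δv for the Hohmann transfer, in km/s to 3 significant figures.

In km: r₁ = 1.40 × 1.496×10^8 = 2.0944×10^8 km; r₂ = 7.05 × 1.496×10^8 = 1.05468×10^9 km.
Semi-major axis of the transfer orbit: a_t = (2.0944×10^8 + 1.05468×10^9)/2 = 6.3206×10^8 km.
At r₁ the circular-orbit speed is v₁ = √(μ/r₁) = 25.171 km/s.
Transfer-orbit speed at r₁ (vis-viva): v_p = √[μ(2/r₁ − 1/a_t)] = 32.515 km/s.
First burn Δv₁ = |v_p − v₁| = 7.344 km/s.
At r₂, v₂ = √(μ/r₂) = 11.217 km/s.
Transfer-orbit speed at r₂: v_a = √[μ(2/r₂ − 1/a_t)] = 6.4569 km/s.
Second burn Δv₂ = |v₂ − v_a| = 4.760 km/s.
Δv = Δv₁ + Δv₂ = 7.344 + 4.760 = 12.10 km/s.

Δv = 12.1 km/s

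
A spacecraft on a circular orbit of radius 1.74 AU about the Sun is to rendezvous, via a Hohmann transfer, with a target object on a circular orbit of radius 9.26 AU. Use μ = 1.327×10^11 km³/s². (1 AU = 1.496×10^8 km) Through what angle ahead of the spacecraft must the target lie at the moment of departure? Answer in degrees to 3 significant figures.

φ = 97.6°

In km: r₁ = 1.74 × 1.496×10^8 = 2.60304×10^8 km; r₂ = 9.26 × 1.496×10^8 = 1.385296×10^9 km.
Semi-major axis of the transfer orbit: a_t = (2.60304×10^8 + 1.385296×10^9)/2 = 8.228×10^8 km.
Transfer time t = π√(a_t³/μ) = 2.035×10^8 s.
Target angular speed ω₂ = √(μ/r₂³) = 7.065×10^-9 rad/s.
Angle swept by the target during transfer: ω₂·t = 1.438 rad = 82.39°.
Arrival is 180° from departure on the ellipse, so φ = 180° − 82.39° = 97.6°.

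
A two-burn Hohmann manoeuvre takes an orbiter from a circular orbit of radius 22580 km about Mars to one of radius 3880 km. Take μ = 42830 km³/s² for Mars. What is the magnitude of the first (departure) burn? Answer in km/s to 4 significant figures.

Δv₁ = 0.6314 km/s

Transfer-ellipse semi-major axis a_t = (r₁ + r₂)/2 = (22580 + 3880)/2 = 13230 km.
On the circular orbit at r = 22580 km, v_c = √(μ/r) = 1.3772 km/s.
Vis-viva on the transfer ellipse at r = 22580 km gives v_t = √[μ(2/r − 1/a_t)] = 0.74584 km/s.
Δv₁ = |v_t − v_c| = |0.74584 − 1.3772| = 0.6314 km/s.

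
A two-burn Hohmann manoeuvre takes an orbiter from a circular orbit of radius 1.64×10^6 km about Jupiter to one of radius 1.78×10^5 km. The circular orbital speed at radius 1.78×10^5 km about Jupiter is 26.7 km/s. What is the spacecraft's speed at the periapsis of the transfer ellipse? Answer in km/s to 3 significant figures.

v = 35.9 km/s

From the circular-orbit relation v² = μ/r at r = 1.78×10^5 km: μ = v²r = (26.7)² × 1.78×10^5 = 1.26894×10^8 km³/s².
The Hohmann ellipse has a_t = (r₁ + r₂)/2 = 9.090×10^5 km.
At periapsis, r = 1.780×10^5 km.
Applying v² = μ(2/r − 1/a_t): v = 35.86 km/s.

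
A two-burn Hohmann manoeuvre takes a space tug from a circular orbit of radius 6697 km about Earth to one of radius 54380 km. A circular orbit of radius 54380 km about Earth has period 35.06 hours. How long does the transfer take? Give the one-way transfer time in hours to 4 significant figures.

From Kepler's third law T² = 4π²r³/μ at r = 54380 km, T = 35.06 hours = 35.06 × 3600 s = 1.26216×10^5 s: μ = 4π²r³/T² = 3.98519×10^5 km³/s².
Transfer-ellipse semi-major axis a_t = (r₁ + r₂)/2 = (6697 + 54380)/2 = 30538.5 km.
Half the transfer-orbit period gives t = π√(a_t³/μ) = 26558 s.
Converting: 26558 s ÷ 3600 s/hour = 7.377 hours.

t = 7.377 hours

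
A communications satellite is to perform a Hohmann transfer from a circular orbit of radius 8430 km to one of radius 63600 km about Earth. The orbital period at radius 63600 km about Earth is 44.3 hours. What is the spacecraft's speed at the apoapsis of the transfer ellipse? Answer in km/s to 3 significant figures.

v = 1.21 km/s

From Kepler's third law T² = 4π²r³/μ at r = 63600 km, T = 44.3 hours = 44.3 × 3600 s = 1.5948×10^5 s: μ = 4π²r³/T² = 3.99318×10^5 km³/s².
Semi-major axis of the transfer orbit: a_t = (8430 + 63600)/2 = 36015 km.
At apoapsis, r = 63600 km.
From the vis-viva equation, v = √[μ(2/r − 1/a_t)] = 1.212 km/s.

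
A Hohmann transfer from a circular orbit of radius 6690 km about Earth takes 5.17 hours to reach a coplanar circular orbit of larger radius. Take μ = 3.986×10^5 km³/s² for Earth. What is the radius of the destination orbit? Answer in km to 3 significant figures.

r₂ = 41500 km

Transfer time t = 5.17 hours = 18612 s, and t = π√(a_t³/μ).
So a_t = (μ t²/π²)^(1/3) = (3.986×10^5 × (18612)² / π²)^(1/3) = 24096 km.
Since a_t = (r₁ + r₂)/2, r₂ = 2a_t − r₁ = 2×24096 − 6690 = 41502 km.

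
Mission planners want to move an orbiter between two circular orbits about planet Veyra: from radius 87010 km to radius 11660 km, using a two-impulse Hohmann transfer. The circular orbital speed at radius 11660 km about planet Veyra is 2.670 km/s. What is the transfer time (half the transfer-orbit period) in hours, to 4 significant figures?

From the circular-orbit relation v² = μ/r at r = 11660 km: μ = v²r = (2.670)² × 11660 = 83123.0 km³/s².
The Hohmann ellipse has a_t = (r₁ + r₂)/2 = 49335 km.
Half the transfer-orbit period gives t = π√(a_t³/μ) = 1.194×10^5 s.
Converting: 1.194×10^5 s ÷ 3600 s/hour = 33.17 hours.

t = 33.17 hours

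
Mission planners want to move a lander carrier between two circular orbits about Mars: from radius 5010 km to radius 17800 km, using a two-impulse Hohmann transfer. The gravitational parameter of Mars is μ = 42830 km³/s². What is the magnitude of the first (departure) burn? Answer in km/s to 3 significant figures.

Δv₁ = 0.729 km/s

Semi-major axis of the transfer orbit: a_t = (5010 + 17800)/2 = 11405 km.
Circular speed at r = 5010 km: v_c = √(μ/r) = 2.92385 km/s.
Vis-viva on the transfer ellipse at r = 5010 km gives v_t = √[μ(2/r − 1/a_t)] = 3.65273 km/s.
Δv₁ = |v_t − v_c| = |3.65273 − 2.92385| = 0.7289 km/s.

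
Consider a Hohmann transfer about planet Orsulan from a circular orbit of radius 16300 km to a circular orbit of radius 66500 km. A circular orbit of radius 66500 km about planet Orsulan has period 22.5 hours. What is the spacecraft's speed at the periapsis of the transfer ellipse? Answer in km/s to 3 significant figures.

v = 13.2 km/s

From Kepler's third law T² = 4π²r³/μ at r = 66500 km, T = 22.5 hours = 22.5 × 3600 s = 81000 s: μ = 4π²r³/T² = 1.76952×10^6 km³/s².
Transfer-ellipse semi-major axis a_t = (r₁ + r₂)/2 = (16300 + 66500)/2 = 41400 km.
The periapsis of the transfer ellipse is at r = 16300 km.
From the vis-viva equation, v = √[μ(2/r − 1/a_t)] = 13.21 km/s.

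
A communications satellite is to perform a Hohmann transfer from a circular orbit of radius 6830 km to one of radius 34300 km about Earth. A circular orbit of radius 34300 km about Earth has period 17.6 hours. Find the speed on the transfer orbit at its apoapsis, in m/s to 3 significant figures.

From Kepler's third law T² = 4π²r³/μ at r = 34300 km, T = 17.6 hours = 17.6 × 3600 s = 63360 s: μ = 4π²r³/T² = 3.96837×10^5 km³/s².
The Hohmann ellipse has a_t = (r₁ + r₂)/2 = 20565 km.
The apoapsis of the transfer ellipse is at r = 34300 km.
Vis-viva: v = √[μ(2/r − 1/a_t)] = √[3.96837×10^5 × (2/34300 − 1/20565)] = 1.960 km/s.

v = 1960 m/s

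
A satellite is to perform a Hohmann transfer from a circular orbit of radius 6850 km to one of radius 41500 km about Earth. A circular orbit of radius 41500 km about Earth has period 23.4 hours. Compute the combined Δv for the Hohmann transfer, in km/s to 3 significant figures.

From Kepler's third law T² = 4π²r³/μ at r = 41500 km, T = 23.4 hours = 23.4 × 3600 s = 84240 s: μ = 4π²r³/T² = 3.97619×10^5 km³/s².
The Hohmann ellipse has a_t = (r₁ + r₂)/2 = 24175 km.
At r₁ the circular-orbit speed is v₁ = √(μ/r₁) = 7.619 km/s.
Transfer-orbit speed at r₁ (vis-viva equation): v_p = √[μ(2/r₁ − 1/a_t)] = 9.982 km/s.
First burn Δv₁ = |v_p − v₁| = 2.363 km/s.
Circular speed at r₂: v₂ = √(μ/r₂) = 3.0953 km/s.
Transfer-orbit speed at r₂: v_a = √[μ(2/r₂ − 1/a_t)] = 1.6477 km/s.
Second burn Δv₂ = |v₂ − v_a| = 1.448 km/s.
Total Δv = Δv₁ + Δv₂ = 3.811 km/s.

Δv = 3.81 km/s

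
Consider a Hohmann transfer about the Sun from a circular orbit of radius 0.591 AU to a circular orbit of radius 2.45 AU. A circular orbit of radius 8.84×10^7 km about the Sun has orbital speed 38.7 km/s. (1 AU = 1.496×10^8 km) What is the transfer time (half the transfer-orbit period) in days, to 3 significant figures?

t = 343 days

From the circular-orbit relation v² = μ/r at r = 8.84×10^7 km: μ = v²r = (38.7)² × 8.84×10^7 = 1.32396×10^11 km³/s².
In km: r₁ = 0.591 × 1.496×10^8 = 8.84136×10^7 km; r₂ = 2.45 × 1.496×10^8 = 3.6652×10^8 km.
The Hohmann ellipse has a_t = (r₁ + r₂)/2 = 2.274668×10^8 km.
Transfer time t = π√(a_t³/μ) = π√((2.274668×10^8)³ / 1.32396×10^11) = 2.962×10^7 s.
Converting: 2.962×10^7 s ÷ 86400 s/day = 343 days.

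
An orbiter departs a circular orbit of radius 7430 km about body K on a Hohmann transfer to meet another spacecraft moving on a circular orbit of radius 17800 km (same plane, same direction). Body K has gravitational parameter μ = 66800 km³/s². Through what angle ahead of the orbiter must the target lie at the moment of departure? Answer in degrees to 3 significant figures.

The Hohmann ellipse has a_t = (r₁ + r₂)/2 = 12615 km.
The half-period of the transfer ellipse is t = π√(a_t³/μ) = 17220 s.
Target angular speed ω₂ = √(μ/r₂³) = 1.088×10^-4 rad/s.
Angle swept by the target during transfer: ω₂·t = 1.874 rad = 107.4°.
Arrival is 180° from departure on the ellipse, so φ = 180° − 107.4° = 72.6°.

φ = 72.6°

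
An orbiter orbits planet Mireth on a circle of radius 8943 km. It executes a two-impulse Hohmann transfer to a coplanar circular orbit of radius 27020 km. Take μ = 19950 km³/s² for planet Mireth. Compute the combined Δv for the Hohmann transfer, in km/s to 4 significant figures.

Δv = 0.5906 km/s

Transfer-ellipse semi-major axis a_t = (r₁ + r₂)/2 = (8943 + 27020)/2 = 17981.5 km.
Circular speed at r₁: v₁ = √(μ/r₁) = √(19950/8943) = 1.4936 km/s.
Transfer-orbit speed at r₁ (vis-viva equation): v_p = √[μ(2/r₁ − 1/a_t)] = 1.8309 km/s.
First burn Δv₁ = |v_p − v₁| = 0.3373 km/s.
At r₂, v₂ = √(μ/r₂) = 0.8593 km/s.
Transfer-orbit speed at r₂: v_a = √[μ(2/r₂ − 1/a_t)] = 0.6060 km/s.
Second burn Δv₂ = |v₂ − v_a| = 0.2533 km/s.
Total Δv = Δv₁ + Δv₂ = 0.5906 km/s.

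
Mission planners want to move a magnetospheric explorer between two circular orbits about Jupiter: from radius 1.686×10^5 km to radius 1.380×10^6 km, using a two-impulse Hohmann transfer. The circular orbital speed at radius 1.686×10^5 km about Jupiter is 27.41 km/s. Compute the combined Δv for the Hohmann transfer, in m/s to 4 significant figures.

Δv = 14290 m/s

From the circular-orbit relation v² = μ/r at r = 1.686×10^5 km: μ = v²r = (27.41)² × 1.686×10^5 = 1.26671×10^8 km³/s².
The Hohmann ellipse has a_t = (r₁ + r₂)/2 = 7.743×10^5 km.
Circular speed at r₁: v₁ = √(μ/r₁) = √(1.26671×10^8/1.686×10^5) = 27.410 km/s.
Transfer-orbit speed at r₁ (v² = μ(2/r − 1/a)): v_p = √[μ(2/r₁ − 1/a_t)] = 36.593 km/s.
First burn Δv₁ = |v_p − v₁| = 9.183 km/s.
Circular speed at r₂: v₂ = √(μ/r₂) = 9.581 km/s.
Transfer-orbit speed at r₂: v_a = √[μ(2/r₂ − 1/a_t)] = 4.471 km/s.
Second burn Δv₂ = |v₂ − v_a| = 5.110 km/s.
Total Δv = Δv₁ + Δv₂ = 14.29 km/s.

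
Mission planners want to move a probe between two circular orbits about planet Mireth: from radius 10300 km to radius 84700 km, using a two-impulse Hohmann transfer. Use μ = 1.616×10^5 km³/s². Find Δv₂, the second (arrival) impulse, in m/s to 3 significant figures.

The Hohmann ellipse has a_t = (r₁ + r₂)/2 = 47500 km.
On the circular orbit at r = 84700 km, v_c = √(μ/r) = 1.3813 km/s.
Transfer-orbit speed at the same r (vis-viva, a = a_t): v_t = √[μ(2/r − 1/a_t)] = 0.64321 km/s.
Δv₂ = |v_t − v_c| = |0.64321 − 1.3813| = 0.7381 km/s.

Δv₂ = 738 m/s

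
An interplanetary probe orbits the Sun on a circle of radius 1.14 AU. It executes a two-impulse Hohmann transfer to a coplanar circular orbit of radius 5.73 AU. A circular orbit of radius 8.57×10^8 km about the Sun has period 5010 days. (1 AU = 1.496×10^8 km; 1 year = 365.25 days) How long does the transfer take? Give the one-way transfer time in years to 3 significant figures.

From Kepler's third law T² = 4π²r³/μ at r = 8.57×10^8 km, T = 5010 days = 5010 × 86400 s = 4.32864×10^8 s: μ = 4π²r³/T² = 1.32617×10^11 km³/s².
In km: r₁ = 1.14 × 1.496×10^8 = 1.70544×10^8 km; r₂ = 5.73 × 1.496×10^8 = 8.57208×10^8 km.
The Hohmann ellipse has a_t = (r₁ + r₂)/2 = 5.13876×10^8 km.
Half the transfer-orbit period gives t = π√(a_t³/μ) = 1.005×10^8 s.
Converting: 1.005×10^8 s ÷ 3.15576×10^7 s/year (365.25 × 86400) = 3.18 years.

t = 3.18 years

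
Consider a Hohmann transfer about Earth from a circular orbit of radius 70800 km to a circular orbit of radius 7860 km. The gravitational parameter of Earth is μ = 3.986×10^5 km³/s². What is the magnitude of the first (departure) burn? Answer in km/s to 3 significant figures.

Δv₁ = 1.31 km/s

Transfer-ellipse semi-major axis a_t = (r₁ + r₂)/2 = (70800 + 7860)/2 = 39330 km.
Circular speed at r = 70800 km: v_c = √(μ/r) = 2.373 km/s.
Vis-viva on the transfer ellipse at r = 70800 km gives v_t = √[μ(2/r − 1/a_t)] = 1.061 km/s.
Δv₁ = |v_t − v_c| = |1.061 − 2.373| = 1.312 km/s.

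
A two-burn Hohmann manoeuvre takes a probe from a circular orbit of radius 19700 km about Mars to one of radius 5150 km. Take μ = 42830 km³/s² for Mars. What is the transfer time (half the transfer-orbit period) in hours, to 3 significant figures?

Transfer-ellipse semi-major axis a_t = (r₁ + r₂)/2 = (19700 + 5150)/2 = 12425 km.
Transfer time t = π√(a_t³/μ) = π√((12425)³ / 42830) = 21020 s.
Converting: 21020 s ÷ 3600 s/hour = 5.84 hours.

t = 5.84 hours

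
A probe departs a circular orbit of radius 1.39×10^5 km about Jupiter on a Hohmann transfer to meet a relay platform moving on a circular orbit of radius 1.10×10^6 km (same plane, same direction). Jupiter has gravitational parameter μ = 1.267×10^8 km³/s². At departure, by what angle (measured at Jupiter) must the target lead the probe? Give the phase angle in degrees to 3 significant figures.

Transfer-ellipse semi-major axis a_t = (r₁ + r₂)/2 = (1.390×10^5 + 1.100×10^6)/2 = 6.195×10^5 km.
Transfer time t = π√(a_t³/μ) = 1.3609×10^5 s.
The target's mean motion on its circular orbit is ω₂ = √(μ/r₂³) = 9.7566×10^-6 rad/s.
Angle swept by the target during transfer: ω₂·t = 1.3278 rad = 76.08°.
The probe traverses 180° on the transfer ellipse, so the target must lead by 180° − 76.08° = 104°.

φ = 104°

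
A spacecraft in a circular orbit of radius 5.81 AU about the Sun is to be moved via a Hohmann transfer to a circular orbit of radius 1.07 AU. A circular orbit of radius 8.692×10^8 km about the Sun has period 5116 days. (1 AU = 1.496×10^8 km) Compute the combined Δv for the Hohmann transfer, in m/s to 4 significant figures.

From Kepler's third law T² = 4π²r³/μ at r = 8.692×10^8 km, T = 5116 days = 5116 × 86400 s = 4.420224×10^8 s: μ = 4π²r³/T² = 1.32688×10^11 km³/s².
In km: r₁ = 5.81 × 1.496×10^8 = 8.69176×10^8 km; r₂ = 1.07 × 1.496×10^8 = 1.60072×10^8 km.
The Hohmann ellipse has a_t = (r₁ + r₂)/2 = 5.14624×10^8 km.
Circular speed at r₁: v₁ = √(μ/r₁) = √(1.32688×10^11/8.69176×10^8) = 12.356 km/s.
Transfer-orbit speed at r₁ (vis-viva): v_a = √[μ(2/r₁ − 1/a_t)] = 6.8909 km/s.
First burn Δv₁ = |v_a − v₁| = 5.465 km/s.
At r₂, v₂ = √(μ/r₂) = 28.791 km/s.
Transfer-orbit speed at r₂: v_p = √[μ(2/r₂ − 1/a_t)] = 37.417 km/s.
Second burn Δv₂ = |v₂ − v_p| = 8.626 km/s.
Total Δv = Δv₁ + Δv₂ = 14.09 km/s.

Δv = 14090 m/s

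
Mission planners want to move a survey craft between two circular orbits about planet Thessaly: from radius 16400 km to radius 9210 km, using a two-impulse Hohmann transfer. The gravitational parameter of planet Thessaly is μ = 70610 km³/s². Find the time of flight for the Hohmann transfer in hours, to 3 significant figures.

t = 4.76 hours

Semi-major axis of the transfer orbit: a_t = (16400 + 9210)/2 = 12805 km.
By Kepler's third law the transfer-orbit period is T = 2π√(a_t³/μ), so t = T/2 = 17130 s.
Converting: 17130 s ÷ 3600 s/hour = 4.76 hours.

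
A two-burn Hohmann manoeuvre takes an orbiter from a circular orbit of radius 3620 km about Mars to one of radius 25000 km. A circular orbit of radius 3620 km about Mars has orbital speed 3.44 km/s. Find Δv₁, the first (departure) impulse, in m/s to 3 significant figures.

Δv₁ = 1110 m/s

From the circular-orbit relation v² = μ/r at r = 3620 km: μ = v²r = (3.44)² × 3620 = 42837.6 km³/s².
The Hohmann ellipse has a_t = (r₁ + r₂)/2 = 14310 km.
Circular speed at r = 3620 km: v_c = √(μ/r) = 3.440 km/s.
Vis-viva on the transfer ellipse at r = 3620 km gives v_t = √[μ(2/r − 1/a_t)] = 4.547 km/s.
Δv₁ = |v_t − v_c| = |4.547 − 3.440| = 1.107 km/s.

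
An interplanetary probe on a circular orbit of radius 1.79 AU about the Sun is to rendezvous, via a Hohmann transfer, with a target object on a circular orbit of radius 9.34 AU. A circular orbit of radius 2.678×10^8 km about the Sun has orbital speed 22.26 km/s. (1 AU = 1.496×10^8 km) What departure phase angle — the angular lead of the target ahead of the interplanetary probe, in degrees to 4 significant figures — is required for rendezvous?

φ = 97.22°

From the circular-orbit relation v² = μ/r at r = 2.678×10^8 km: μ = v²r = (22.26)² × 2.678×10^8 = 1.32697×10^11 km³/s².
In km: r₁ = 1.79 × 1.496×10^8 = 2.67784×10^8 km; r₂ = 9.34 × 1.496×10^8 = 1.397264×10^9 km.
Semi-major axis of the transfer orbit: a_t = (2.67784×10^8 + 1.397264×10^9)/2 = 8.32524×10^8 km.
The half-period of the transfer ellipse is t = π√(a_t³/μ) = 2.0716413×10^8 s.
The target's mean motion on its circular orbit is ω₂ = √(μ/r₂³) = 6.9744946×10^-9 rad/s.
Angle swept by the target during transfer: ω₂·t = 1.44487 rad = 82.78°.
Arrival is 180° from departure on the ellipse, so φ = 180° − 82.78° = 97.22°.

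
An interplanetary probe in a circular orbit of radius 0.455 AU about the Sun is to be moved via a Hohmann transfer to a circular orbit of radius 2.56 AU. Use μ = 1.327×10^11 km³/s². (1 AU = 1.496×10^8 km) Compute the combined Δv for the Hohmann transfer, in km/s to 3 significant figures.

In km: r₁ = 0.455 × 1.496×10^8 = 6.8068×10^7 km; r₂ = 2.56 × 1.496×10^8 = 3.82976×10^8 km.
Transfer-ellipse semi-major axis a_t = (r₁ + r₂)/2 = (6.8068×10^7 + 3.82976×10^8)/2 = 2.25522×10^8 km.
At r₁ the circular-orbit speed is v₁ = √(μ/r₁) = 44.1534 km/s.
Transfer-orbit speed at r₁ (v² = μ(2/r − 1/a)): v_p = √[μ(2/r₁ − 1/a_t)] = 57.5381 km/s.
First burn Δv₁ = |v_p − v₁| = 13.38 km/s.
At r₂, v₂ = √(μ/r₂) = 18.614 km/s.
Transfer-orbit speed at r₂: v_a = √[μ(2/r₂ − 1/a_t)] = 10.226 km/s.
Second burn Δv₂ = |v₂ − v_a| = 8.388 km/s.
Total Δv = Δv₁ + Δv₂ = 21.77 km/s.

Δv = 21.8 km/s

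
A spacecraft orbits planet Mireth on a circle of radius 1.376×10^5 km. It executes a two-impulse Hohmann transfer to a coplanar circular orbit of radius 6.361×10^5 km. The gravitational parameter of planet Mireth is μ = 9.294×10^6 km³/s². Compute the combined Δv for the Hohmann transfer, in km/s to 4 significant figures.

Δv = 3.863 km/s

The Hohmann ellipse has a_t = (r₁ + r₂)/2 = 3.8685×10^5 km.
At r₁ the circular-orbit speed is v₁ = √(μ/r₁) = 8.21849 km/s.
Transfer-orbit speed at r₁ (vis-viva): v_p = √[μ(2/r₁ − 1/a_t)] = 10.5386 km/s.
First burn Δv₁ = |v_p − v₁| = 2.320 km/s.
At r₂, v₂ = √(μ/r₂) = 3.8224 km/s.
Transfer-orbit speed at r₂: v_a = √[μ(2/r₂ − 1/a_t)] = 2.2797 km/s.
Second burn Δv₂ = |v₂ − v_a| = 1.543 km/s.
Δv = Δv₁ + Δv₂ = 2.320 + 1.543 = 3.863 km/s.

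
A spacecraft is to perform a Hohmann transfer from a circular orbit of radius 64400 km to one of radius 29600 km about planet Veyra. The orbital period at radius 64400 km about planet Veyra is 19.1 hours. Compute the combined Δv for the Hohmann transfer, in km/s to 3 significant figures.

Δv = 2.70 km/s

From Kepler's third law T² = 4π²r³/μ at r = 64400 km, T = 19.1 hours = 19.1 × 3600 s = 68760 s: μ = 4π²r³/T² = 2.23021×10^6 km³/s².
Transfer-ellipse semi-major axis a_t = (r₁ + r₂)/2 = (64400 + 29600)/2 = 47000 km.
At r₁ the circular-orbit speed is v₁ = √(μ/r₁) = 5.885 km/s.
On the transfer ellipse at r₁, vis-viva equation gives v_a = √[μ(2/r₁ − 1/a_t)] = 4.670 km/s.
First burn Δv₁ = |v_a − v₁| = 1.215 km/s.
Circular speed at r₂: v₂ = √(μ/r₂) = 8.680 km/s.
Transfer-orbit speed at r₂: v_p = √[μ(2/r₂ − 1/a_t)] = 10.16 km/s.
Second burn Δv₂ = |v₂ − v_p| = 1.480 km/s.
Total Δv = Δv₁ + Δv₂ = 2.695 km/s.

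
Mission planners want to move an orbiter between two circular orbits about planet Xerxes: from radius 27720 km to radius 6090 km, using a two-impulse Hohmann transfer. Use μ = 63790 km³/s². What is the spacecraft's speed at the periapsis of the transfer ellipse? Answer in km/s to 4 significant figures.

The Hohmann ellipse has a_t = (r₁ + r₂)/2 = 16905 km.
The periapsis of the transfer ellipse is at r = 6090 km.
From the vis-viva equation, v = √[μ(2/r − 1/a_t)] = 4.144 km/s.

v = 4.144 km/s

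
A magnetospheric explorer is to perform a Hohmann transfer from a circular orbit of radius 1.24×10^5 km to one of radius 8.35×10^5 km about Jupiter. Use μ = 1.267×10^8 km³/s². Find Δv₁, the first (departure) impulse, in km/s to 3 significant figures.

Transfer-ellipse semi-major axis a_t = (r₁ + r₂)/2 = (1.240×10^5 + 8.350×10^5)/2 = 4.795×10^5 km.
On the circular orbit at r = 1.240×10^5 km, v_c = √(μ/r) = 31.965 km/s.
Vis-viva on the transfer ellipse at r = 1.240×10^5 km gives v_t = √[μ(2/r − 1/a_t)] = 42.182 km/s.
Δv₁ = |v_t − v_c| = |42.182 − 31.965| = 10.22 km/s.

Δv₁ = 10.2 km/s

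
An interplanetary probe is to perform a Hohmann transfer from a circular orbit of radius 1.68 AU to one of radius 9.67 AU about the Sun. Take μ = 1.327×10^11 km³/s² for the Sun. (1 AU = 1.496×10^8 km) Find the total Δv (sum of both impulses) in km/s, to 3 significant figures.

Δv = 11.4 km/s

In km: r₁ = 1.68 × 1.496×10^8 = 2.51328×10^8 km; r₂ = 9.67 × 1.496×10^8 = 1.446632×10^9 km.
The Hohmann ellipse has a_t = (r₁ + r₂)/2 = 8.4898×10^8 km.
Circular speed at r₁: v₁ = √(μ/r₁) = √(1.327×10^11/2.51328×10^8) = 22.978 km/s.
Transfer-orbit speed at r₁ (vis-viva equation): v_p = √[μ(2/r₁ − 1/a_t)] = 29.995 km/s.
First burn Δv₁ = |v_p − v₁| = 7.017 km/s.
Circular speed at r₂: v₂ = √(μ/r₂) = 9.578 km/s.
Transfer-orbit speed at r₂: v_a = √[μ(2/r₂ − 1/a_t)] = 5.211 km/s.
Second burn Δv₂ = |v₂ − v_a| = 4.367 km/s.
Δv = Δv₁ + Δv₂ = 7.017 + 4.367 = 11.38 km/s.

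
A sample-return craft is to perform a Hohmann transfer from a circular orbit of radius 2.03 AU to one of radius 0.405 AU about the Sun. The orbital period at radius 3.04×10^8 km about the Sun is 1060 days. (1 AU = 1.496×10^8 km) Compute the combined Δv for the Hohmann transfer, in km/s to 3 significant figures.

From Kepler's third law T² = 4π²r³/μ at r = 3.04×10^8 km, T = 1060 days = 1060 × 86400 s = 9.1584×10^7 s: μ = 4π²r³/T² = 1.32233×10^11 km³/s².
In km: r₁ = 2.03 × 1.496×10^8 = 3.03688×10^8 km; r₂ = 0.405 × 1.496×10^8 = 6.0588×10^7 km.
The Hohmann ellipse has a_t = (r₁ + r₂)/2 = 1.82138×10^8 km.
At r₁ the circular-orbit speed is v₁ = √(μ/r₁) = 20.867 km/s.
On the transfer ellipse at r₁, v² = μ(2/r − 1/a) gives v_a = √[μ(2/r₁ − 1/a_t)] = 12.035 km/s.
First burn Δv₁ = |v_a − v₁| = 8.832 km/s.
Circular speed at r₂: v₂ = √(μ/r₂) = 46.717 km/s.
Transfer-orbit speed at r₂: v_p = √[μ(2/r₂ − 1/a_t)] = 60.324 km/s.
Second burn Δv₂ = |v₂ − v_p| = 13.61 km/s.
Total Δv = Δv₁ + Δv₂ = 22.44 km/s.

Δv = 22.4 km/s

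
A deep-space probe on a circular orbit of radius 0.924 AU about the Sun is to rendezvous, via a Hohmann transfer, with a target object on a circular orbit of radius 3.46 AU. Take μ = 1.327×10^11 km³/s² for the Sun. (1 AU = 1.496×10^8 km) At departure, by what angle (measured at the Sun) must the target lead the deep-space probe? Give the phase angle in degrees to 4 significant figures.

φ = 89.23°

In km: r₁ = 0.924 × 1.496×10^8 = 1.382304×10^8 km; r₂ = 3.46 × 1.496×10^8 = 5.17616×10^8 km.
Transfer-ellipse semi-major axis a_t = (r₁ + r₂)/2 = (1.382304×10^8 + 5.17616×10^8)/2 = 3.279232×10^8 km.
The half-period of the transfer ellipse is t = π√(a_t³/μ) = 5.121210×10^7 s.
The target's mean motion on its circular orbit is ω₂ = √(μ/r₂³) = 3.093313×10^-8 rad/s.
Angle swept by the target during transfer: ω₂·t = 1.5842 rad = 90.77°.
Arrival is 180° from departure on the ellipse, so φ = 180° − 90.77° = 89.23°.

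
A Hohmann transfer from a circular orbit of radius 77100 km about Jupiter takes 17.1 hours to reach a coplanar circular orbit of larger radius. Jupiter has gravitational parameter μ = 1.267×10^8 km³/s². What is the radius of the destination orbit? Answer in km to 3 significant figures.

r₂ = 6.53×10^5 km

Transfer time t = 17.1 hours = 61560 s, and t = π√(a_t³/μ).
So a_t = (μ t²/π²)^(1/3) = (1.267×10^8 × (61560)² / π²)^(1/3) = 3.6505×10^5 km.
Since a_t = (r₁ + r₂)/2, r₂ = 2a_t − r₁ = 2×3.6505×10^5 − 77100 = 6.530×10^5 km.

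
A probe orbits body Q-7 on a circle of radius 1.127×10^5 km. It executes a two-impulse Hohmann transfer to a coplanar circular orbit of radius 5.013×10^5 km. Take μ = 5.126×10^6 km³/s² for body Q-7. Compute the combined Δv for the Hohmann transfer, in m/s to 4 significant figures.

The Hohmann ellipse has a_t = (r₁ + r₂)/2 = 3.070×10^5 km.
At r₁ the circular-orbit speed is v₁ = √(μ/r₁) = 6.744 km/s.
On the transfer ellipse at r₁, vis-viva equation gives v_p = √[μ(2/r₁ − 1/a_t)] = 8.618 km/s.
First burn Δv₁ = |v_p − v₁| = 1.874 km/s.
Circular speed at r₂: v₂ = √(μ/r₂) = 3.1977 km/s.
Transfer-orbit speed at r₂: v_a = √[μ(2/r₂ − 1/a_t)] = 1.9375 km/s.
Second burn Δv₂ = |v₂ − v_a| = 1.260 km/s.
Total Δv = Δv₁ + Δv₂ = 3.134 km/s.

Δv = 3134 m/s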